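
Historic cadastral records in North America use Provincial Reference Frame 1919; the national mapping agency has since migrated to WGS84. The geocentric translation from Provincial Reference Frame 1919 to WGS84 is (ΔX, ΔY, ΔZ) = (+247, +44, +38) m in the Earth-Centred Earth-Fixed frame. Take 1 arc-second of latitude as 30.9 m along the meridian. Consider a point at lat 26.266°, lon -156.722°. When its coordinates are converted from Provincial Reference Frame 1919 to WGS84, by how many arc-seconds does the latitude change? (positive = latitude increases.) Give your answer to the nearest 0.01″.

Δφ = 4.60″

sin φ = 0.442539, cos φ = 0.896749, sin λ = -0.395193, cos λ = -0.918598.
North component: ΔN = −sin φ cos λ·ΔX − sin φ sin λ·ΔY + cos φ·ΔZ = −(0.442539)(-0.918598)(247) − (0.442539)(-0.395193)(44) + (0.896749)(38) = 142.18 m.
1° of latitude spans 3600 × 30.90 = 111240 m, so Δφ = 142.18 / 111240 × 3600 = 4.601″.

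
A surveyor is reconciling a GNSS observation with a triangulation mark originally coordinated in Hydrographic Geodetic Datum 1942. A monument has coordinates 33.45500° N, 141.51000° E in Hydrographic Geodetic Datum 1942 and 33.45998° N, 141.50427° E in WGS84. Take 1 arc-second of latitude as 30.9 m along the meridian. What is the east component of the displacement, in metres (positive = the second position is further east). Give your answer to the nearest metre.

ΔE = -532 m

Δφ = 33.45998° − 33.45500° = +0.00498°; Δλ = 141.50427° − 141.51000° = -0.00573°.
1° of latitude = 3600 × 30.90 = 111240 m.
ΔN = Δφ × 111240 = 554.0 m; ΔE = Δλ × 111240 × cos(33.45500°) = -0.00573 × 111240 × 0.834319 = -531.8 m.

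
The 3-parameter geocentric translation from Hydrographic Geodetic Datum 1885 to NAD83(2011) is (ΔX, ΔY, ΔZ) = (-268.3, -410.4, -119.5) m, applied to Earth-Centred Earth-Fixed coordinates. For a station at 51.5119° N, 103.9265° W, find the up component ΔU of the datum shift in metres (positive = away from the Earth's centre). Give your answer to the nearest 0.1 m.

ΔU = 194.6 m

At φ = 51.5119°, λ = -103.9265°: sin φ = 0.782737, cos φ = 0.622352, sin λ = -0.970605, cos λ = -0.240677.
ΔU = cos φ cos λ·ΔX + cos φ sin λ·ΔY + sin φ·ΔZ = (0.622352)(-0.240677)(-268.3) + (0.622352)(-0.970605)(-410.4) + (0.782737)(-119.5) = 194.56 m.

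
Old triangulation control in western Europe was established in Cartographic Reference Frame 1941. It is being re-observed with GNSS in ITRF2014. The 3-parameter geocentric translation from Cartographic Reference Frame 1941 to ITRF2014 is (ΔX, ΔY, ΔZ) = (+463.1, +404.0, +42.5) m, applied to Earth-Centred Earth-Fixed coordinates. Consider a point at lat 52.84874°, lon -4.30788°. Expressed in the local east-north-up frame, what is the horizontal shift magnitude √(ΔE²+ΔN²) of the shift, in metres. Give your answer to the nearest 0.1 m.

541.1 m

At φ = 52.84874°, λ = -4.30788°: sin φ = 0.797044, cos φ = 0.603921, sin λ = -0.075116, cos λ = 0.997175.
ΔE = −sin λ·ΔX + cos λ·ΔY = −(-0.075116)·(463.1) + (0.997175)·(404.0) = 437.64 m.
ΔN = −sin φ cos λ·ΔX − sin φ sin λ·ΔY + cos φ·ΔZ = −(0.797044)(0.997175)(463.1) − (0.797044)(-0.075116)(404.0) + (0.603921)(42.5) = -318.21 m.
Horizontal magnitude = √(ΔE² + ΔN²) = √(437.64² + (-318.21)²) = 541.10 m.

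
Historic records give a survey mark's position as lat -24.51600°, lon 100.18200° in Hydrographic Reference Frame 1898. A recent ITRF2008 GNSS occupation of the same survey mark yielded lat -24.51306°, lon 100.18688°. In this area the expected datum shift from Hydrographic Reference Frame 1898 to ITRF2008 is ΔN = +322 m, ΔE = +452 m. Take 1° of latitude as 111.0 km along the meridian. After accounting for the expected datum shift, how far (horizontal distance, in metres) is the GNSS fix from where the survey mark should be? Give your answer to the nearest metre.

Observed coordinate differences: Δφ = +0.00294°, Δλ = +0.00488°.
Converting to metres (1° lat = 111000 m, cos φ = 0.909845): observed ΔN = 326.3 m, observed ΔE = 492.8 m.
Subtracting the expected shift leaves a residual of 326.3 − (322) = 4.3 m north and 492.8 − (452) = 40.8 m east.
Residual distance = √(4.3² + 40.8²) = 41.1 m.

41 m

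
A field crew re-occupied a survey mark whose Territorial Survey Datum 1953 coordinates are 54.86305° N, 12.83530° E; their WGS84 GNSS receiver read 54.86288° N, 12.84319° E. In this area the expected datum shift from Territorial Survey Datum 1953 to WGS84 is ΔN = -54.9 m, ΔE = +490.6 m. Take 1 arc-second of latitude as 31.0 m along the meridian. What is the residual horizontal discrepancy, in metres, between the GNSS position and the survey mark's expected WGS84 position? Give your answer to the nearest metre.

39 m

Observed coordinate differences: Δφ = -0.00017°, Δλ = +0.00789°.
Converting to metres (1° lat = 111600 m, cos φ = 0.575533): observed ΔN = -19.0 m, observed ΔE = 506.8 m.
Subtracting the expected shift leaves a residual of -19.0 − (-54.9) = 35.9 m north and 506.8 − (490.6) = 16.2 m east.
Residual distance = √(35.9² + 16.2²) = 39.4 m.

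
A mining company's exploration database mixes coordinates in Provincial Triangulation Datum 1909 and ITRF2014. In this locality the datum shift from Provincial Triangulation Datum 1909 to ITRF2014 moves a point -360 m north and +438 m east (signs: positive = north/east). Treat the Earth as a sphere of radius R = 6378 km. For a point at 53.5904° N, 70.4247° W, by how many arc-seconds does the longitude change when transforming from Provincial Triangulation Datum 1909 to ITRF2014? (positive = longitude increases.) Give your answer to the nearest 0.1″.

At latitude 53.5904°, cos φ = 0.593554.
One radian of longitude at latitude φ spans R cos φ, so Δλ = ΔE / (R cos φ) = 438.0 / (6378000 × 0.593554) = 1.1570e-04 rad = 23.865″.

Δλ = 23.9″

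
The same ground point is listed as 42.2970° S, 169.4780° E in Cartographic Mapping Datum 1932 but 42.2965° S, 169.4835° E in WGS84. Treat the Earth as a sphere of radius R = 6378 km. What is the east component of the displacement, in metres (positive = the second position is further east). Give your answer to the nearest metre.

Δφ = -42.2965° − -42.2970° = +0.0005°; Δλ = 169.4835° − 169.4780° = +0.0055°.
1° along a meridian = πR/180 = 111317 m.
ΔN = Δφ × 111317 = 55.7 m; ΔE = Δλ × 111317 × cos(-42.2970°) = +0.0055 × 111317 × 0.739666 = 452.9 m.

ΔE = 453 m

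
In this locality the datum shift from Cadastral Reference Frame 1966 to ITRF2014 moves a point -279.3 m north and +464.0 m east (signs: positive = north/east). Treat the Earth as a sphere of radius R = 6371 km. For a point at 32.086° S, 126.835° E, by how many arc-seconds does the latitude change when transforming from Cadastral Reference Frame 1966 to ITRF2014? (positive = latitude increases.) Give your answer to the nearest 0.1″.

Δφ = -9.0″

On a sphere of radius R, 1 rad of latitude = R, so Δφ = ΔN / R = -279.3 / 6371000 = -4.3839e-05 rad = -9.042″.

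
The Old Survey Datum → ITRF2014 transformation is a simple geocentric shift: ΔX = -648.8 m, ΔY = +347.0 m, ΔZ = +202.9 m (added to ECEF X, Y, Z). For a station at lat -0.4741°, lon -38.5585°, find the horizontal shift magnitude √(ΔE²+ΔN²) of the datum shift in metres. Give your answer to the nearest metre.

At φ = -0.4741°, λ = -38.5585°: sin φ = -0.008275, cos φ = 0.999966, sin λ = -0.623313, cos λ = 0.781972.
ΔE = −sin λ·ΔX + cos λ·ΔY = −(-0.623313)·(-648.8) + (0.781972)·(347.0) = -133.06 m.
ΔN = −sin φ cos λ·ΔX − sin φ sin λ·ΔY + cos φ·ΔZ = −(-0.008275)(0.781972)(-648.8) − (-0.008275)(-0.623313)(347.0) + (0.999966)(202.9) = 196.91 m.
Horizontal magnitude = √(ΔE² + ΔN²) = √((-133.06)² + 196.91²) = 237.65 m.

238 m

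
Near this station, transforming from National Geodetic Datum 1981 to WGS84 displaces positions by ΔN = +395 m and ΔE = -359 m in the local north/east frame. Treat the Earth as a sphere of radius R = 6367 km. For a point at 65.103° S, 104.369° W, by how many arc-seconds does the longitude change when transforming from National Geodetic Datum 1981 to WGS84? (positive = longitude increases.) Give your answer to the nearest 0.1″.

At latitude -65.103°, cos φ = 0.420988.
One radian of longitude at latitude φ spans R cos φ, so Δλ = ΔE / (R cos φ) = -359.0 / (6367000 × 0.420988) = -1.3393e-04 rad = -27.626″.

Δλ = -27.6″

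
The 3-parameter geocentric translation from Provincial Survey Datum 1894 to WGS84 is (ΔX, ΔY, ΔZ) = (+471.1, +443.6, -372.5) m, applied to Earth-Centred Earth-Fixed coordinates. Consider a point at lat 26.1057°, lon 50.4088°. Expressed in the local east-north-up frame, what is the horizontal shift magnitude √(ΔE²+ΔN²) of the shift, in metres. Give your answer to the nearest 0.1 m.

622.2 m

The local east axis at (φ, λ) is (−sin λ, cos λ, 0), so ΔE = −sin(50.4088°)·471.1 + cos(50.4088°)·443.6 = -80.33 m.
The local north axis is (−sin φ cos λ, −sin φ sin λ, cos φ), giving ΔN = -132.112 − 150.421 − 334.499 = -617.03 m.
Horizontal magnitude = √(ΔE² + ΔN²) = √((-80.33)² + (-617.03)²) = 622.24 m.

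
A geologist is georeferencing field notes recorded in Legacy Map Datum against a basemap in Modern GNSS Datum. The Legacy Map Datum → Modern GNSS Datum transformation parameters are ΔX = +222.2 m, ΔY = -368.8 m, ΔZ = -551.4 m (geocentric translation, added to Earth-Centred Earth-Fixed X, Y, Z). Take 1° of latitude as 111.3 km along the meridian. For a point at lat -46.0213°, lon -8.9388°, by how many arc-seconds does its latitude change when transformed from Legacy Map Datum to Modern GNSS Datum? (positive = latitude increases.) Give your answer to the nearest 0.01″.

Δφ = -5.94″

sin φ = -0.719598, cos φ = 0.694391, sin λ = -0.155379, cos λ = 0.987855.
North component: ΔN = −sin φ cos λ·ΔX − sin φ sin λ·ΔY + cos φ·ΔZ = −(-0.719598)(0.987855)(222.2) − (-0.719598)(-0.155379)(-368.8) + (0.694391)(-551.4) = -183.70 m.
1° of latitude spans 111300 m, so Δφ = -183.70 / 111300 × 3600 = -5.942″.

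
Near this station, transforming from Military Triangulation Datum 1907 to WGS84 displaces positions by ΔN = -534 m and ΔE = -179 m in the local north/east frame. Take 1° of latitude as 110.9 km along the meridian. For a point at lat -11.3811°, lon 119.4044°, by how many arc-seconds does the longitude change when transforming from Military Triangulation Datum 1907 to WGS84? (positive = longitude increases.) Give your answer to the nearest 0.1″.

Δλ = -5.9″

At latitude -11.3811°, cos φ = 0.980336.
1° of longitude at this latitude = 110.9 × cos φ = 108.72 km, so Δλ = -179.0 / 108719.3 = -0.0016464° = -5.927″.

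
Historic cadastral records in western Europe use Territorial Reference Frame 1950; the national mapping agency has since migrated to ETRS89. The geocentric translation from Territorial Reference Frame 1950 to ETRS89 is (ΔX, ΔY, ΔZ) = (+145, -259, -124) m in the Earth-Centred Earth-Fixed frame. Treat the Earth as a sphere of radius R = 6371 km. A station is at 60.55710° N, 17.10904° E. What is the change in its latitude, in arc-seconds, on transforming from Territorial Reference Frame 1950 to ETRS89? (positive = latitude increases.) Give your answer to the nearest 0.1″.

sin φ = 0.870846, cos φ = 0.491556, sin λ = 0.294191, cos λ = 0.955747.
North component: ΔN = −sin φ cos λ·ΔX − sin φ sin λ·ΔY + cos φ·ΔZ = −(0.870846)(0.955747)(145) − (0.870846)(0.294191)(-259) + (0.491556)(-124) = -115.28 m.
1° of latitude spans πR/180 = 111195 m, so Δφ = -115.28 / 111195 × 3600 = -3.732″.

Δφ = -3.7″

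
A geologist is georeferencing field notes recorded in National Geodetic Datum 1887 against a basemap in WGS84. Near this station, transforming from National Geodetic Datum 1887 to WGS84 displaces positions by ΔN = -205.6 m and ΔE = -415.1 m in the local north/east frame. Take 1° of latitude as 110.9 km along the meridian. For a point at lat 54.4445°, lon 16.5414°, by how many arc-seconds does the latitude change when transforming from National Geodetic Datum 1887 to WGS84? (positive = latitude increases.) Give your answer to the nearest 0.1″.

1° of latitude = 110.9 km, so Δφ = -205.6 / 110900 = -0.0018539° = -6.674″.

Δφ = -6.7″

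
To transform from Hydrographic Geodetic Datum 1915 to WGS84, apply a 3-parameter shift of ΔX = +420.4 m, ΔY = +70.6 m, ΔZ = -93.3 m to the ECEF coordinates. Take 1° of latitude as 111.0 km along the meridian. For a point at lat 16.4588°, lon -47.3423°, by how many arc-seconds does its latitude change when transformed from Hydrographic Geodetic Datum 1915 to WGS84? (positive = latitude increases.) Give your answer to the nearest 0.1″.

sin φ = 0.283326, cos φ = 0.959024, sin λ = -0.735415, cos λ = 0.677617.
North component: ΔN = −sin φ cos λ·ΔX − sin φ sin λ·ΔY + cos φ·ΔZ = −(0.283326)(0.677617)(420.4) − (0.283326)(-0.735415)(70.6) + (0.959024)(-93.3) = -155.48 m.
1° of latitude spans 111000 m, so Δφ = -155.48 / 111000 × 3600 = -5.043″.

Δφ = -5.0″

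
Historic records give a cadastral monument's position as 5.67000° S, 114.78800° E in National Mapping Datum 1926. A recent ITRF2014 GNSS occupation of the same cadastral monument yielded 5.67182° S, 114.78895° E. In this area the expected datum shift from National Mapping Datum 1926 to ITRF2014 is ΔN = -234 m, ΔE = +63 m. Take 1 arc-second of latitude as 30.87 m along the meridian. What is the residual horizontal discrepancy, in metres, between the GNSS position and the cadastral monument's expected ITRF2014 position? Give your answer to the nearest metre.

53 m

Observed coordinate differences: Δφ = -0.00182°, Δλ = +0.00095°.
Converting to metres (1° lat = 111132 m, cos φ = 0.995107): observed ΔN = -202.3 m, observed ΔE = 105.1 m.
Subtracting the expected shift leaves a residual of -202.3 − (-234) = 31.7 m north and 105.1 − (63) = 42.1 m east.
Residual distance = √(31.7² + 42.1²) = 52.7 m.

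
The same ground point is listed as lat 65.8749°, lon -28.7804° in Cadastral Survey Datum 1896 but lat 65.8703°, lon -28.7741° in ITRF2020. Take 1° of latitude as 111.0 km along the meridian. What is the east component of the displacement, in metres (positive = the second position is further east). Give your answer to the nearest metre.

Δφ = 65.8703° − 65.8749° = -0.0046°; Δλ = -28.7741° − -28.7804° = +0.0063°.
ΔN = Δφ × 111000 = -510.6 m; ΔE = Δλ × 111000 × cos(65.8749°) = +0.0063 × 111000 × 0.408730 = 285.8 m.

ΔE = 286 m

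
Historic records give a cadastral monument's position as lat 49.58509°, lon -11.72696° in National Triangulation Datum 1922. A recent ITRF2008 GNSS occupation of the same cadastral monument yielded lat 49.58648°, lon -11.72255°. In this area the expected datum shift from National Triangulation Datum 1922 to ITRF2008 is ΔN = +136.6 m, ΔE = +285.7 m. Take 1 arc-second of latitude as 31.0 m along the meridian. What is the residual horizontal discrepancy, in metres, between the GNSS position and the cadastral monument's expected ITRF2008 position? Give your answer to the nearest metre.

38 m

Observed coordinate differences: Δφ = +0.00139°, Δλ = +0.00441°.
Converting to metres (1° lat = 111600 m, cos φ = 0.648318): observed ΔN = 155.1 m, observed ΔE = 319.1 m.
Subtracting the expected shift leaves a residual of 155.1 − (136.6) = 18.5 m north and 319.1 − (285.7) = 33.4 m east.
Residual distance = √(18.5² + 33.4²) = 38.2 m.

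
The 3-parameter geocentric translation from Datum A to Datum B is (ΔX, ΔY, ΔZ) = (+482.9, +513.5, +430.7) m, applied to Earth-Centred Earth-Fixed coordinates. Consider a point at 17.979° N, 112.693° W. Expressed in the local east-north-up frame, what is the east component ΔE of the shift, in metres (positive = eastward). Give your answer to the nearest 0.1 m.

At φ = 17.979°, λ = -112.693°: sin φ = 0.308668, cos φ = 0.951170, sin λ = -0.922585, cos λ = -0.385793.
ΔE = −sin λ·ΔX + cos λ·ΔY = −(-0.922585)·(482.9) + (-0.385793)·(513.5) = 247.41 m.

ΔE = 247.4 m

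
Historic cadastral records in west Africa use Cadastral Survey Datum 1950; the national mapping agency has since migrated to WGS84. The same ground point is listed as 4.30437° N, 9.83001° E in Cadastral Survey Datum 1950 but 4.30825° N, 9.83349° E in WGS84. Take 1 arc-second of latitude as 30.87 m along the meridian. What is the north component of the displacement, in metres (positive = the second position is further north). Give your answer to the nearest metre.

ΔN = 431 m

Δφ = 4.30825° − 4.30437° = +0.00388°; Δλ = 9.83349° − 9.83001° = +0.00348°.
1° of latitude = 3600 × 30.87 = 111132 m.
ΔN = Δφ × 111132 = 431.2 m; ΔE = Δλ × 111132 × cos(4.30437°) = +0.00348 × 111132 × 0.997179 = 385.6 m.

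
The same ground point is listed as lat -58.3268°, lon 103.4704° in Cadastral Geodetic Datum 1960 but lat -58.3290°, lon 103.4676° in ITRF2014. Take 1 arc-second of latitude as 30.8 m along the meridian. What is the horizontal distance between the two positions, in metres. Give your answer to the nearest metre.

Δφ = -58.3290° − -58.3268° = -0.0022°; Δλ = 103.4676° − 103.4704° = -0.0028°.
1° of latitude = 3600 × 30.80 = 110880 m.
ΔN = Δφ × 110880 = -243.9 m; ΔE = Δλ × 110880 × cos(-58.3268°) = -0.0028 × 110880 × 0.525074 = -163.0 m.
Distance = √(ΔE² + ΔN²) = √((-163.0)² + (-243.9)²) = 293.4 m.

293 m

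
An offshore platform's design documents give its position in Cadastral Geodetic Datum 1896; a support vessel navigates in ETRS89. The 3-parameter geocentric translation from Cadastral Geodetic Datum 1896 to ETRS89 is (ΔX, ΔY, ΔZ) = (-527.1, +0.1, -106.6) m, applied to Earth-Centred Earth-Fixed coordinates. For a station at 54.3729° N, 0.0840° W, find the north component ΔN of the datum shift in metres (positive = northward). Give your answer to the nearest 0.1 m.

At φ = 54.3729°, λ = -0.0840°: sin φ = 0.812825, cos φ = 0.582507, sin λ = -0.001466, cos λ = 0.999999.
ΔN = −sin φ cos λ·ΔX − sin φ sin λ·ΔY + cos φ·ΔZ = −(0.812825)(0.999999)(-527.1) − (0.812825)(-0.001466)(0.1) + (0.582507)(-106.6) = 366.34 m.

ΔN = 366.3 m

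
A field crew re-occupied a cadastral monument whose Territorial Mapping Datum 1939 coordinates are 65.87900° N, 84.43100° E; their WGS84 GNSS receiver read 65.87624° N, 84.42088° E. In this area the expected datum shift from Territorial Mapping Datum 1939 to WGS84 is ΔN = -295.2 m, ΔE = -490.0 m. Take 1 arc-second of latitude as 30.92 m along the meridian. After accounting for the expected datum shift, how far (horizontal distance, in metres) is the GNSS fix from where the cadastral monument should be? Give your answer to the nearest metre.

32 m

Observed coordinate differences: Δφ = -0.00276°, Δλ = -0.01012°.
Converting to metres (1° lat = 111312 m, cos φ = 0.408665): observed ΔN = -307.2 m, observed ΔE = -460.4 m.
Subtracting the expected shift leaves a residual of -307.2 − (-295.2) = -12.0 m north and -460.4 − (-490.0) = 29.6 m east.
Residual distance = √((-12.0)² + 29.6²) = 32.0 m.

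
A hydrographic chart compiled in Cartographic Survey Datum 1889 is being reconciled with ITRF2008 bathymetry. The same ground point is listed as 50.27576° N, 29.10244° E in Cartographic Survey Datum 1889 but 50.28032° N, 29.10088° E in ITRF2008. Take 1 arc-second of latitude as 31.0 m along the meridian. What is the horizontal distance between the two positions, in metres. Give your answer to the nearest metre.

Δφ = 50.28032° − 50.27576° = +0.00456°; Δλ = 29.10088° − 29.10244° = -0.00156°.
1° of latitude = 3600 × 31.00 = 111600 m.
ΔN = Δφ × 111600 = 508.9 m; ΔE = Δλ × 111600 × cos(50.27576°) = -0.00156 × 111600 × 0.639093 = -111.3 m.
Distance = √(ΔE² + ΔN²) = √((-111.3)² + 508.9²) = 520.9 m.

521 m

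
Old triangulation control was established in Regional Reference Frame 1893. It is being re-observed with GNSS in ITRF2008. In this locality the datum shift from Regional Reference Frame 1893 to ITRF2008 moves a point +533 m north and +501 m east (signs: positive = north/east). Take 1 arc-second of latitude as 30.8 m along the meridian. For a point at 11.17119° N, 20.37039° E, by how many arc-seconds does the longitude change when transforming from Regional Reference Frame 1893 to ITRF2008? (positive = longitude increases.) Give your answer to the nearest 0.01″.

Δλ = 16.58″

At latitude 11.17119°, cos φ = 0.981053.
1″ of longitude at this latitude = 30.80 × cos φ = 30.2164 m, so Δλ = 501.0 / 30.2164 = 16.580″.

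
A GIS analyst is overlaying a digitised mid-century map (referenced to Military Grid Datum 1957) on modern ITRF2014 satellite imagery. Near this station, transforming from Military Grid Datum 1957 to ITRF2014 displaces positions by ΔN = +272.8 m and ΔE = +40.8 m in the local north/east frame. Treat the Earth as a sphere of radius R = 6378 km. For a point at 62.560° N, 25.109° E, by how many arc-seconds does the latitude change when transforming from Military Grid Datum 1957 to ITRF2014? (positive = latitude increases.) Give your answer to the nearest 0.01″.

On a sphere of radius R, 1 rad of latitude = R, so Δφ = ΔN / R = 272.8 / 6378000 = 4.2772e-05 rad = 8.822″.

Δφ = 8.82″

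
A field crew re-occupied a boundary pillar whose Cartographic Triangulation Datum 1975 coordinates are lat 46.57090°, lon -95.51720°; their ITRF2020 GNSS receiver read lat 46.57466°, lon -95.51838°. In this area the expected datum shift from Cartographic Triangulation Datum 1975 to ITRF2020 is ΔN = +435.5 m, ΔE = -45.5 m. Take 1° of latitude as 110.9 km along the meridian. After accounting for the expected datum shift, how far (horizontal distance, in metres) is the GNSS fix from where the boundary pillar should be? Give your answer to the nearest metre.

48 m

Observed coordinate differences: Δφ = +0.00376°, Δλ = -0.00118°.
Converting to metres (1° lat = 110900 m, cos φ = 0.687456): observed ΔN = 417.0 m, observed ΔE = -90.0 m.
Subtracting the expected shift leaves a residual of 417.0 − (435.5) = -18.5 m north and -90.0 − (-45.5) = -44.5 m east.
Residual distance = √((-18.5)² + (-44.5)²) = 48.2 m.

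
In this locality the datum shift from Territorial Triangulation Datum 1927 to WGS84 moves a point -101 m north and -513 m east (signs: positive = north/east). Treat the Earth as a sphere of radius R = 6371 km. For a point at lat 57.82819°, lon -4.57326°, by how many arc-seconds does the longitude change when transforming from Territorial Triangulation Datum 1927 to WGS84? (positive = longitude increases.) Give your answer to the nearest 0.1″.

Δλ = -31.2″

At latitude 57.82819°, cos φ = 0.532460.
One radian of longitude at latitude φ spans R cos φ, so Δλ = ΔE / (R cos φ) = -513.0 / (6371000 × 0.532460) = -1.5122e-04 rad = -31.192″.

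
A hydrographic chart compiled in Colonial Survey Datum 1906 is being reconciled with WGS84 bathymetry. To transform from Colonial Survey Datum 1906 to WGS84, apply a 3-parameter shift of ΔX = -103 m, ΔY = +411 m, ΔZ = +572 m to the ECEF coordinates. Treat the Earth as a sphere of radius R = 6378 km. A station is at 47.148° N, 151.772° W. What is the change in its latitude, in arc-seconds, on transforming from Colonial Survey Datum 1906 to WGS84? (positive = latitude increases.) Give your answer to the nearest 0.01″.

Δφ = 15.04″

sin φ = 0.733113, cos φ = 0.680107, sin λ = -0.472981, cos λ = -0.881072.
North component: ΔN = −sin φ cos λ·ΔX − sin φ sin λ·ΔY + cos φ·ΔZ = −(0.733113)(-0.881072)(-103) − (0.733113)(-0.472981)(411) + (0.680107)(572) = 465.00 m.
1° of latitude spans πR/180 = 111317 m, so Δφ = 465.00 / 111317 × 3600 = 15.038″.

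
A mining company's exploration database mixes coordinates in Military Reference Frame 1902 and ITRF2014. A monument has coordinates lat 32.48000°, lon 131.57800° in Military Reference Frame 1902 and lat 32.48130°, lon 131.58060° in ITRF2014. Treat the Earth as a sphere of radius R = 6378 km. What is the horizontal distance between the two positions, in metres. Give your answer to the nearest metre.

Δφ = 32.48130° − 32.48000° = +0.00130°; Δλ = 131.58060° − 131.57800° = +0.00260°.
1° along a meridian = πR/180 = 111317 m.
ΔN = Δφ × 111317 = 144.7 m; ΔE = Δλ × 111317 × cos(32.48000°) = +0.00260 × 111317 × 0.843579 = 244.2 m.
Distance = √(ΔE² + ΔN²) = √(244.2² + 144.7²) = 283.8 m.

284 m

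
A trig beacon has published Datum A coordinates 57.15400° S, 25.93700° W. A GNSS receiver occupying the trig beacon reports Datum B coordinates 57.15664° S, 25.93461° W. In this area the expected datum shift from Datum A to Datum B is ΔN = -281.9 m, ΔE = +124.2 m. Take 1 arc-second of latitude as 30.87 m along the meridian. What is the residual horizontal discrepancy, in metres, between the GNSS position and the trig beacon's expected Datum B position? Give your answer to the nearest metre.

23 m

Observed coordinate differences: Δφ = -0.00264°, Δλ = +0.00239°.
Converting to metres (1° lat = 111132 m, cos φ = 0.542383): observed ΔN = -293.4 m, observed ΔE = 144.1 m.
Subtracting the expected shift leaves a residual of -293.4 − (-281.9) = -11.5 m north and 144.1 − (124.2) = 19.9 m east.
Residual distance = √((-11.5)² + 19.9²) = 22.9 m.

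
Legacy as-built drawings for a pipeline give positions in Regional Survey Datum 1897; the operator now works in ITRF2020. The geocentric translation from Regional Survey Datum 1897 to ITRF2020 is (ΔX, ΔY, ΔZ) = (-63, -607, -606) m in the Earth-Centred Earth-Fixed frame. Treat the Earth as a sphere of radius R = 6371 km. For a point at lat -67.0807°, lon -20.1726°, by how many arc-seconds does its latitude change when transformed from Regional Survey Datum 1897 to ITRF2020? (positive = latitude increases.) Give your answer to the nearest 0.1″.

Δφ = -3.2″

sin φ = -0.921054, cos φ = 0.389434, sin λ = -0.344849, cos λ = 0.938658.
North component: ΔN = −sin φ cos λ·ΔX − sin φ sin λ·ΔY + cos φ·ΔZ = −(-0.921054)(0.938658)(-63) − (-0.921054)(-0.344849)(-607) + (0.389434)(-606) = -97.67 m.
1° of latitude spans πR/180 = 111195 m, so Δφ = -97.67 / 111195 × 3600 = -3.162″.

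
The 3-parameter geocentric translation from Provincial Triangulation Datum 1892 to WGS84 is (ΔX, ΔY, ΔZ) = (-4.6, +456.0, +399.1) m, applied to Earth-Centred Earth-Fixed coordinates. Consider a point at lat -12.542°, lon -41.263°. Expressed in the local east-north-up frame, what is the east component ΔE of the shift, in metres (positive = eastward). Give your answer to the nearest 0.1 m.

At φ = -12.542°, λ = -41.263°: sin φ = -0.217155, cos φ = 0.976137, sin λ = -0.659516, cos λ = 0.751690.
ΔE = −sin λ·ΔX + cos λ·ΔY = −(-0.659516)·(-4.6) + (0.751690)·(456.0) = 339.74 m.

ΔE = 339.7 m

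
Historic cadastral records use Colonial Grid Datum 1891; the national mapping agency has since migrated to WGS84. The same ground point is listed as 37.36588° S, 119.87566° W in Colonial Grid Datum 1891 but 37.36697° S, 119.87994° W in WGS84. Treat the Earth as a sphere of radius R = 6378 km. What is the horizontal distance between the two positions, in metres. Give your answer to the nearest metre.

Δφ = -37.36697° − -37.36588° = -0.00109°; Δλ = -119.87994° − -119.87566° = -0.00428°.
1° along a meridian = πR/180 = 111317 m.
ΔN = Δφ × 111317 = -121.3 m; ΔE = Δλ × 111317 × cos(-37.36588°) = -0.00428 × 111317 × 0.794776 = -378.7 m.
Distance = √(ΔE² + ΔN²) = √((-378.7)² + (-121.3)²) = 397.6 m.

398 m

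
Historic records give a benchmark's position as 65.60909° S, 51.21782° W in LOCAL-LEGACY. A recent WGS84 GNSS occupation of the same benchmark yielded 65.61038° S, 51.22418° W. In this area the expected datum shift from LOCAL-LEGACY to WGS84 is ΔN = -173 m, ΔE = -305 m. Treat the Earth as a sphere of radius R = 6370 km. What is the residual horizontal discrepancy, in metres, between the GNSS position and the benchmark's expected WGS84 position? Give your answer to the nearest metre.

Observed coordinate differences: Δφ = -0.00129°, Δλ = -0.00636°.
Converting to metres (1° lat = 111177 m, cos φ = 0.412960): observed ΔN = -143.4 m, observed ΔE = -292.0 m.
Subtracting the expected shift leaves a residual of -143.4 − (-173) = 29.6 m north and -292.0 − (-305) = 13.0 m east.
Residual distance = √(29.6² + 13.0²) = 32.3 m.

32 m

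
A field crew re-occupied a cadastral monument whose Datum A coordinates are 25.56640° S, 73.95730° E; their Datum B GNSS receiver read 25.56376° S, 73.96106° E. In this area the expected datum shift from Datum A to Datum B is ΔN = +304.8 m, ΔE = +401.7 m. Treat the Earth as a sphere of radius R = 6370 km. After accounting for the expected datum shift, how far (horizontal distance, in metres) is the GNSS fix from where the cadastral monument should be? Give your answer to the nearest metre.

Observed coordinate differences: Δφ = +0.00264°, Δλ = +0.00376°.
Converting to metres (1° lat = 111177 m, cos φ = 0.902086): observed ΔN = 293.5 m, observed ΔE = 377.1 m.
Subtracting the expected shift leaves a residual of 293.5 − (304.8) = -11.3 m north and 377.1 − (401.7) = -24.6 m east.
Residual distance = √((-11.3)² + (-24.6)²) = 27.1 m.

27 m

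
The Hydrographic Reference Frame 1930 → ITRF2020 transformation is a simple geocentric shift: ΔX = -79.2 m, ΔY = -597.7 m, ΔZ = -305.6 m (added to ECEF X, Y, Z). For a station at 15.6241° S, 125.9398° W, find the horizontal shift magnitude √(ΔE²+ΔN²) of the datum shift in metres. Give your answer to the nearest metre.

324 m

The local east axis at (φ, λ) is (−sin λ, cos λ, 0), so ΔE = −sin(-125.9398°)·(-79.2) + cos(-125.9398°)·(-597.7) = 286.69 m.
The local north axis is (−sin φ cos λ, −sin φ sin λ, cos φ), giving ΔN = 12.520 + 130.331 − 294.308 = -151.46 m.
Horizontal magnitude = √(ΔE² + ΔN²) = √(286.69² + (-151.46)²) = 324.24 m.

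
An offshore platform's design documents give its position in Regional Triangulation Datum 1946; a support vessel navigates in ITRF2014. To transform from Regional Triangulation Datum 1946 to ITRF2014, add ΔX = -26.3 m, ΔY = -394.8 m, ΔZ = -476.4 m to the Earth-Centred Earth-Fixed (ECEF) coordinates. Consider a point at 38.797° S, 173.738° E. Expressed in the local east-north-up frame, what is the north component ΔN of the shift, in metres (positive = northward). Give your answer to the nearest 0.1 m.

The local north axis is (−sin φ cos λ, −sin φ sin λ, cos φ), giving ΔN = 16.380 − 26.982 − 371.292 = -381.89 m.

ΔN = -381.9 m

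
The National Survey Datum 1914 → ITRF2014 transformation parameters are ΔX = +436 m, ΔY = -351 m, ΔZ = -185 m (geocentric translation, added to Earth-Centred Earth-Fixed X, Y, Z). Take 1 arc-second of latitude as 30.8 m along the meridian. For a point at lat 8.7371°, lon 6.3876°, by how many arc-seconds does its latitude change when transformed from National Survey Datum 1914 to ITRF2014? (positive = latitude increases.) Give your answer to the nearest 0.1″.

Δφ = -7.9″

sin φ = 0.151901, cos φ = 0.988396, sin λ = 0.111254, cos λ = 0.993792.
North component: ΔN = −sin φ cos λ·ΔX − sin φ sin λ·ΔY + cos φ·ΔZ = −(0.151901)(0.993792)(436) − (0.151901)(0.111254)(-351) + (0.988396)(-185) = -242.74 m.
1° of latitude spans 3600 × 30.80 = 110880 m, so Δφ = -242.74 / 110880 × 3600 = -7.881″.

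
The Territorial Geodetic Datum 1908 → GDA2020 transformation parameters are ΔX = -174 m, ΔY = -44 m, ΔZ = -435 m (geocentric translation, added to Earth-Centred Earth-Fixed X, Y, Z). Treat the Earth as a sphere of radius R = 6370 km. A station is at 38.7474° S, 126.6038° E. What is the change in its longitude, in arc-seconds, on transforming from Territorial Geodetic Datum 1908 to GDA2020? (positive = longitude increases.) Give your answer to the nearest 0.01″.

sin φ = -0.625888, cos φ = 0.779913, sin λ = 0.802778, cos λ = -0.596278.
East component: ΔE = −sin λ·ΔX + cos λ·ΔY = −(0.802778)(-174) + (-0.596278)(-44) = 165.92 m.
1° of latitude spans πR/180 = 111177 m; at latitude φ, 1° of longitude spans that × cos φ = 86708.7 m, so Δλ = 165.92 / 86708.7 × 3600 = 6.889″.

Δλ = 6.89″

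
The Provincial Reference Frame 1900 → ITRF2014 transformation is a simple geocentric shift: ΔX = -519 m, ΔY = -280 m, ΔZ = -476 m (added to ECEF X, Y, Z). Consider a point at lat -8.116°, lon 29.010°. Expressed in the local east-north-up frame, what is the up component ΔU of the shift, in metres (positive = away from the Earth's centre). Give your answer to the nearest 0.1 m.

The local up (radial) axis is (cos φ cos λ, cos φ sin λ, sin φ), giving ΔU = -449.338 − 134.429 + 67.201 = -516.57 m.

ΔU = -516.6 m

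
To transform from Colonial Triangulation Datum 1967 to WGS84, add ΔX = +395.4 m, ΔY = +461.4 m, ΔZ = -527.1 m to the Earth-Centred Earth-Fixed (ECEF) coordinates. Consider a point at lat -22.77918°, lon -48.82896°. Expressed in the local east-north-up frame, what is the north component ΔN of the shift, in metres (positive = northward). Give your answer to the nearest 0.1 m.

At φ = -22.77918°, λ = -48.82896°: sin φ = -0.387181, cos φ = 0.922004, sin λ = -0.752748, cos λ = 0.658309.
ΔN = −sin φ cos λ·ΔX − sin φ sin λ·ΔY + cos φ·ΔZ = −(-0.387181)(0.658309)(395.4) − (-0.387181)(-0.752748)(461.4) + (0.922004)(-527.1) = -519.68 m.

ΔN = -519.7 m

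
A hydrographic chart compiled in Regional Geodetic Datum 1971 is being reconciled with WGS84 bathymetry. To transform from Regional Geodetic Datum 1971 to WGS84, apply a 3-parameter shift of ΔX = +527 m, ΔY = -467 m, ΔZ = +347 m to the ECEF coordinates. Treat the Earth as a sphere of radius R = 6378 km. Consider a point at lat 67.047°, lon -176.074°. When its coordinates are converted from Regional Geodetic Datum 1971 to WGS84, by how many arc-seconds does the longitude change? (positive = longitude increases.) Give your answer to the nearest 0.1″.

Δλ = 41.6″

sin φ = 0.920825, cos φ = 0.389976, sin λ = -0.068468, cos λ = -0.997653.
East component: ΔE = −sin λ·ΔX + cos λ·ΔY = −(-0.068468)(527) + (-0.997653)(-467) = 501.99 m.
1° of latitude spans πR/180 = 111317 m; at latitude φ, 1° of longitude spans that × cos φ = 43411.0 m, so Δλ = 501.99 / 43411.0 × 3600 = 41.629″.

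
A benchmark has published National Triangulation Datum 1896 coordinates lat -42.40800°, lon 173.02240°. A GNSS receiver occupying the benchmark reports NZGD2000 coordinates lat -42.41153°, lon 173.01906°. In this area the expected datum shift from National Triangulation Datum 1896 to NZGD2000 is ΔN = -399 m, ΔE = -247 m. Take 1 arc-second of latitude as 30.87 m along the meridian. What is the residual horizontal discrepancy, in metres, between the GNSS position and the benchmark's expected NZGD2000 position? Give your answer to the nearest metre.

28 m

Observed coordinate differences: Δφ = -0.00353°, Δλ = -0.00334°.
Converting to metres (1° lat = 111132 m, cos φ = 0.738361): observed ΔN = -392.3 m, observed ΔE = -274.1 m.
Subtracting the expected shift leaves a residual of -392.3 − (-399) = 6.7 m north and -274.1 − (-247) = -27.1 m east.
Residual distance = √(6.7² + (-27.1)²) = 27.9 m.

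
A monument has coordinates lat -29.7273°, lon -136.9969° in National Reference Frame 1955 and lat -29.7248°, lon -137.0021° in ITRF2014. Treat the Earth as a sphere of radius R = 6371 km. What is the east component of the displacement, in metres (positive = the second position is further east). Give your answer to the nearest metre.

Δφ = -29.7248° − -29.7273° = +0.0025°; Δλ = -137.0021° − -136.9969° = -0.0052°.
1° along a meridian = πR/180 = 111195 m.
ΔN = Δφ × 111195 = 278.0 m; ΔE = Δλ × 111195 × cos(-29.7273°) = -0.0052 × 111195 × 0.868395 = -502.1 m.

ΔE = -502 m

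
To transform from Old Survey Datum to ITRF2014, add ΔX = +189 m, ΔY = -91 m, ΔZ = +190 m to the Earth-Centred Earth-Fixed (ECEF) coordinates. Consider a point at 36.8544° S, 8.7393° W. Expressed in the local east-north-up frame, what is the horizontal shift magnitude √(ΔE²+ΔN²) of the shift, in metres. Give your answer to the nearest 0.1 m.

279.2 m

The local east axis at (φ, λ) is (−sin λ, cos λ, 0), so ΔE = −sin(-8.7393°)·189 + cos(-8.7393°)·(-91) = -61.23 m.
The local north axis is (−sin φ cos λ, −sin φ sin λ, cos φ), giving ΔN = 112.043 + 8.293 + 152.031 = 272.37 m.
Horizontal magnitude = √(ΔE² + ΔN²) = √((-61.23)² + 272.37²) = 279.16 m.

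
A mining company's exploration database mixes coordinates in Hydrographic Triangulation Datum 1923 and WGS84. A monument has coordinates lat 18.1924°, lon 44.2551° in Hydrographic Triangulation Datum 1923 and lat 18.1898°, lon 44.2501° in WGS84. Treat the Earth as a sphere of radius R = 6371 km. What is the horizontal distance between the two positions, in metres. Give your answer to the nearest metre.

Δφ = 18.1898° − 18.1924° = -0.0026°; Δλ = 44.2501° − 44.2551° = -0.0050°.
1° along a meridian = πR/180 = 111195 m.
ΔN = Δφ × 111195 = -289.1 m; ΔE = Δλ × 111195 × cos(18.1924°) = -0.0050 × 111195 × 0.950013 = -528.2 m.
Distance = √(ΔE² + ΔN²) = √((-528.2)² + (-289.1)²) = 602.1 m.

602 m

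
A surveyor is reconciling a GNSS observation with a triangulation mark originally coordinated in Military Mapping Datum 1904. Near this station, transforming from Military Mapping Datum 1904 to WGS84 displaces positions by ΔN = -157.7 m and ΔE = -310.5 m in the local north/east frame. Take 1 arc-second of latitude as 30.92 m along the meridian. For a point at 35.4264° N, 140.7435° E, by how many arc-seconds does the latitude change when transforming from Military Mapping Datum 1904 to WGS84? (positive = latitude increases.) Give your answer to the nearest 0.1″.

1″ of latitude = 30.92 m, so Δφ = -157.7 / 30.92 = -5.100″.

Δφ = -5.1″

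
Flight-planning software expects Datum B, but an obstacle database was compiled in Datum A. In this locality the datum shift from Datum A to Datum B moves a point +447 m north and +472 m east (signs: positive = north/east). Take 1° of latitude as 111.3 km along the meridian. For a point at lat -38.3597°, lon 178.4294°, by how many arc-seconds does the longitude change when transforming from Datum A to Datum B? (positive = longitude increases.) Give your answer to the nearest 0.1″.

Δλ = 19.5″

At latitude -38.3597°, cos φ = 0.784130.
1° of longitude at this latitude = 111.3 × cos φ = 87.27 km, so Δλ = 472.0 / 87273.7 = 0.0054083° = 19.470″.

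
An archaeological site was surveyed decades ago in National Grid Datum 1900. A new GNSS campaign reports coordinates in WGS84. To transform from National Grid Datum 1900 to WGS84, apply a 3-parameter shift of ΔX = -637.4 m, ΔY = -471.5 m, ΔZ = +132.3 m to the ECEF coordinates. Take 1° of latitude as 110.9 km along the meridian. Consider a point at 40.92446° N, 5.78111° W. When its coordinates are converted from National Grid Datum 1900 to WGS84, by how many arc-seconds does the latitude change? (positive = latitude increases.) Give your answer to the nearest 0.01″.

sin φ = 0.655063, cos φ = 0.755574, sin λ = -0.100728, cos λ = 0.994914.
North component: ΔN = −sin φ cos λ·ΔX − sin φ sin λ·ΔY + cos φ·ΔZ = −(0.655063)(0.994914)(-637.4) − (0.655063)(-0.100728)(-471.5) + (0.755574)(132.3) = 484.27 m.
1° of latitude spans 110900 m, so Δφ = 484.27 / 110900 × 3600 = 15.720″.

Δφ = 15.72″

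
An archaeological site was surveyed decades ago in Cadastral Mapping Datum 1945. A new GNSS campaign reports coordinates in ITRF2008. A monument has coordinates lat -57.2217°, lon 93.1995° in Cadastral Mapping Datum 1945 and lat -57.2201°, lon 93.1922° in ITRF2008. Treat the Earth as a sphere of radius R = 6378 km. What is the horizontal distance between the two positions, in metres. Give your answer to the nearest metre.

475 m

Δφ = -57.2201° − -57.2217° = +0.0016°; Δλ = 93.1922° − 93.1995° = -0.0073°.
1° along a meridian = πR/180 = 111317 m.
ΔN = Δφ × 111317 = 178.1 m; ΔE = Δλ × 111317 × cos(-57.2217°) = -0.0073 × 111317 × 0.541390 = -439.9 m.
Distance = √(ΔE² + ΔN²) = √((-439.9)² + 178.1²) = 474.6 m.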